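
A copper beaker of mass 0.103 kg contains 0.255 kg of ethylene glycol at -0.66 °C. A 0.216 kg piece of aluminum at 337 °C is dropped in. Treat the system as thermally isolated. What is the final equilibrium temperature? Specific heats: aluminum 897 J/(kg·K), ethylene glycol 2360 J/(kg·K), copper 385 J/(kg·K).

T_f is the heat-capacity-weighted average of the initial temperatures:
T_f = (193.75×337 + 601.8×(-0.66) + 39.66×(-0.66)) / (193.75 + 601.8 + 39.66)
    = 64871 / 835.21 ≈ 77.67 °C

T_f ≈ 77.7 °C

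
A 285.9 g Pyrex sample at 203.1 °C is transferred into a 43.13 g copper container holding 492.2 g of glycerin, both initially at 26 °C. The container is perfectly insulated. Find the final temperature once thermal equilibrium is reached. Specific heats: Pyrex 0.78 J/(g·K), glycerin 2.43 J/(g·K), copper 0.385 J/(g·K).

T_f ≈ 53.5 °C

T_f is the heat-capacity-weighted average of the initial temperatures:
T_f = (223*203.1 + 1196*26 + 16.61*26) / (223 + 1196 + 16.61)
    = 76821 / 1435.7 ≈ 53.51 °C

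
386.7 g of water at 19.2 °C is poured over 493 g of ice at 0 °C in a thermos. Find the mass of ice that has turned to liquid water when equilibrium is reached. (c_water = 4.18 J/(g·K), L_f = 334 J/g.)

Cooling the water to 0 °C releases 386.7·4.18·19.2 = 31035 J.
Fully melting the ice requires m_ice L_f = 493·334 = 164662 J.
Since 31035 < 164662 J, not all the ice melts; equilibrium is at 0 °C.
Mass melted = 31035/334 ≈ 92.92 g.

m_melted ≈ 92.9 g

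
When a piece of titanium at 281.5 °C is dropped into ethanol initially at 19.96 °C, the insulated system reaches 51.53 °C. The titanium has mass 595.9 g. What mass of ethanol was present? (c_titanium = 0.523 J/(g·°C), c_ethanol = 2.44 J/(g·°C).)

m ≈ 930 g

|Q_titanium| = |Q_ethanol|:
595.9·0.523·(281.5 − 51.53) = m·2.44·(51.53 − 19.96)
77.03 m = 71671  ⇒  m ≈ 930.4 g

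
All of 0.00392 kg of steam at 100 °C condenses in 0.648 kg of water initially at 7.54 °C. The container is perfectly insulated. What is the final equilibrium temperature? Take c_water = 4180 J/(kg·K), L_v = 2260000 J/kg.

T_f ≈ 11.3 °C

Energy conservation, ΣQ = 0:
steam→water at 100 °C releases m L_v = 0.00392×2260000 = 8859.2; condensed water 100 °C→T: 16.39(T − 100); original water: 2708.6(T − 7.54)
2725 T = 8859.2 + 1638.6 + 20423 = 30921
T ≈ 11.35 °C — below 100 °C, confirming all the steam condensed.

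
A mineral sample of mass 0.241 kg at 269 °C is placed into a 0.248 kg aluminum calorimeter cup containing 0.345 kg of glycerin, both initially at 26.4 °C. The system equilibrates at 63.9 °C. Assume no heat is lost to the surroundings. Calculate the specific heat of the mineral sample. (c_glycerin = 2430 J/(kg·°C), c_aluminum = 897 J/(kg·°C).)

Heat gained plus heat lost sum to zero:
0.241·c·(63.9 − 269) + 0.345·2430·(63.9 − 26.4) + 0.248·897·(63.9 − 26.4) = 0
-49.43 c = -39780
c = -39780/-49.43 ≈ 804.8 J/(kg·°C)

c ≈ 805 J/(kg·°C)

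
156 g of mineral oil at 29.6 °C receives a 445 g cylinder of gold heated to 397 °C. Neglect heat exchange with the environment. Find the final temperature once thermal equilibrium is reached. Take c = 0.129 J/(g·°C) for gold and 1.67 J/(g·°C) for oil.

Heat gained plus heat lost sum to zero:
445·0.129·(T − 397) + 156·1.67·(T − 29.6) = 0
57.41(T − 397) + 260.52(T − 29.6) = 0
317.92 T = 30501
T ≈ 95.94 °C

T_f ≈ 95.9 °C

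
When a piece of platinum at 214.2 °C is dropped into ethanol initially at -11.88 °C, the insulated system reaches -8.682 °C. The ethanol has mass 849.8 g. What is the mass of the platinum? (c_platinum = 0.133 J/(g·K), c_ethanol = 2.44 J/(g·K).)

m ≈ 224 g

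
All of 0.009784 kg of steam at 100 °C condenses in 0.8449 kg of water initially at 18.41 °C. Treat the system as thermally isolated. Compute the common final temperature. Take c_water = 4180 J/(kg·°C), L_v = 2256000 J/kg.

Sum of m c ΔT and latent-heat terms is zero:
condense steam: −0.009784·2256000 = −22073; condensed water 100 °C→T: 40.9(T − 100); water warms: 0.8449·4180·(T − 18.41) = 3531.7(T − 18.41)
3572.6 T = 22073 + 4089.7 + 65018 = 91181
T ≈ 25.52 °C, under the boiling point, so the assumption holds.

T_f ≈ 25.5 °C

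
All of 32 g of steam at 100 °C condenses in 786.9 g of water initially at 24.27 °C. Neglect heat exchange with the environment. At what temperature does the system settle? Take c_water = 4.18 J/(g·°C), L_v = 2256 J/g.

Heat gained plus heat lost sum to zero:
condense steam: −32·2256 = −72192; condensed water 100 °C→T: 133.76(T − 100); water warms: 786.9·4.18·(T − 24.27) = 3289.2(T − 24.27)
3423 T = 72192 + 13376 + 79830 = 165398
T ≈ 48.32 °C — below 100 °C, confirming all the steam condensed.

T_f ≈ 48.3 °C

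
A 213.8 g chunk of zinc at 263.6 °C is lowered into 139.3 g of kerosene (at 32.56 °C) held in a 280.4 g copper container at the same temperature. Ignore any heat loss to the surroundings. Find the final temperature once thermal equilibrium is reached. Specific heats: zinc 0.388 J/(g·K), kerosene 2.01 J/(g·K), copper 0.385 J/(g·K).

T_f ≈ 73.3 °C

T_f is the heat-capacity-weighted average of the initial temperatures:
T_f = (82.95×263.6 + 279.99×32.56 + 107.95×32.56) / (82.95 + 279.99 + 107.95)
    = 34498 / 470.9 ≈ 73.26 °C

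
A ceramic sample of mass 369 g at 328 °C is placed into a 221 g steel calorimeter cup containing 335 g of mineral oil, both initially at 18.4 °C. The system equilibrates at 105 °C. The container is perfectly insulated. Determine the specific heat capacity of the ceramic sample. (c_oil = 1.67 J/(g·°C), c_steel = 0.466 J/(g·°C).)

c ≈ 0.697 J/(g·°C)

Setting the total heat transfer to zero:
369·c·(105 − 328) + 335·1.67·(105 − 18.4) + 221·0.466·(105 − 18.4) = 0
-82287 c = -57367
c = -57367/-82287 ≈ 0.6972 J/(g·°C)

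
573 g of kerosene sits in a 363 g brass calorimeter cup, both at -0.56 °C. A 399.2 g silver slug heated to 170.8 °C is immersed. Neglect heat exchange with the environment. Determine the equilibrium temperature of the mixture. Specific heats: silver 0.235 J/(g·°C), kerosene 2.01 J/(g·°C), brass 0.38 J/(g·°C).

T_f = Σ m_i c_i T_i / Σ m_i c_i:
T_f = (93.81·170.8 + 1151.7·(-0.56) + 137.94·(-0.56)) / (93.81 + 1151.7 + 137.94)
    = 15301 / 1383.5 ≈ 11.06 °C

T_f ≈ 11.1 °C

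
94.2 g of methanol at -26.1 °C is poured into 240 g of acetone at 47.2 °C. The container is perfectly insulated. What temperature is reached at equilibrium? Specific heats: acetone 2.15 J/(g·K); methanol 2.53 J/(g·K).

T_f ≈ 24.0 °C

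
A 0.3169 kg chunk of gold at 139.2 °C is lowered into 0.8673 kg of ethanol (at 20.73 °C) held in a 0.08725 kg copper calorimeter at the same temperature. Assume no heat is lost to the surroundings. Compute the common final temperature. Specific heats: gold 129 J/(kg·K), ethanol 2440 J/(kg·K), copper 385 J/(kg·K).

T_f ≈ 22.9 °C

Taking heat into each body as positive, Σ m c ΔT = 0:
0.3169×129×(T − 139.2) + 0.8673×2440×(T − 20.73) + 0.08725×385×(T − 20.73) = 0
40.88(T − 139.2) + 2116.2(T − 20.73) + 33.59(T − 20.73) = 0
2190.7 T = 50256
T = 50256 / 2190.7 = 22.9 °C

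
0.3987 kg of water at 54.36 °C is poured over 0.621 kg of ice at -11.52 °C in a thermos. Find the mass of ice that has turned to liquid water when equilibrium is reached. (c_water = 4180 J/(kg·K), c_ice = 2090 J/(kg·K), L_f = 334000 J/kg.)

Heat available from the water dropping to 0 °C: 0.3987·4180·54.36 = 90595 J.
Warming the ice to 0 °C takes 0.621·2090·11.52 = 14952 J, leaving 75643 J for melting.
Fully melting the ice requires m_ice L_f = 0.621·334000 = 207414 J.
That's not enough to melt it all — equilibrium is at 0 °C with ice remaining.
m_melt = 75643 / L_f = 0.2265 kg.

m_melted ≈ 0.226 kg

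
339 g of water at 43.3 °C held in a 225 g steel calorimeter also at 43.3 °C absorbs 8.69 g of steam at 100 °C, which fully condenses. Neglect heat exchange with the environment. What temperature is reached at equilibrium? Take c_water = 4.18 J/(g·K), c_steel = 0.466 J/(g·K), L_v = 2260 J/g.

Energy balance with sensible and latent terms:
steam→water at 100 °C releases m L_v = 8.69·2260 = 19639
  condensed water 100 °C→T: 36.32(T − 100)
  original water: 1417(T − 43.3)
  steel cup: 225·0.466·(T − 43.3) = 104.85(T − 43.3)
1558.2 T = 19639 + 3632.4 + 65897 = 89169
T ≈ 57.23 °C — below 100 °C, confirming all the steam condensed.

T_f ≈ 57.2 °C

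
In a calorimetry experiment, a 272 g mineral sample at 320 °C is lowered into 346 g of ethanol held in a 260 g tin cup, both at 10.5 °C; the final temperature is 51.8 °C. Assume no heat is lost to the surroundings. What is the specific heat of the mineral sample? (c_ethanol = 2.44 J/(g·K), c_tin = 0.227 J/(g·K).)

Setting the total heat transfer to zero:
272·c·(51.8 − 320) + 346·2.44·(51.8 − 10.5) + 260·0.227·(51.8 − 10.5) = 0
-72950 c = -37305
c = -37305/-72950 ≈ 0.5114 J/(g·K)

c ≈ 0.511 J/(g·K)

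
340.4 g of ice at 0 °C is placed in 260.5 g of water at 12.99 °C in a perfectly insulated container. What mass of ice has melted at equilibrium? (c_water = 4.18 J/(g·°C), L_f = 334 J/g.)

m_melted ≈ 42.3 g

Cooling the water to 0 °C releases 260.5·4.18·12.99 = 14145 J.
To melt every bit of ice: 340.4·334 = 113694 J.
That's not enough to melt it all — equilibrium is at 0 °C with ice remaining.
Mass melted = 14145/334 ≈ 42.35 g.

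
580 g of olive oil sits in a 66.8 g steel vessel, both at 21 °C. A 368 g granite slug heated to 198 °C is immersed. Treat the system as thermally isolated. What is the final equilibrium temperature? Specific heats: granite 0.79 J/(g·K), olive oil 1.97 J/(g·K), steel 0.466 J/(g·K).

T_f ≈ 56.1 °C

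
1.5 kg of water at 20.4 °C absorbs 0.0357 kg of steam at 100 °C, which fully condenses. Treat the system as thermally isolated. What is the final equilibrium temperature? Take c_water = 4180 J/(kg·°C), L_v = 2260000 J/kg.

Heat gained plus heat lost sum to zero:
steam→water at 100 °C releases m L_v = 0.0357·2260000 = 80682; condensed water 100 °C→T: 149.23(T − 100); water warms: 1.5·4180·(T − 20.4) = 6270(T − 20.4)
6419.2 T = 80682 + 14923 + 127908 = 223513
T ≈ 34.82 °C — below 100 °C, confirming all the steam condensed.

T_f ≈ 34.8 °C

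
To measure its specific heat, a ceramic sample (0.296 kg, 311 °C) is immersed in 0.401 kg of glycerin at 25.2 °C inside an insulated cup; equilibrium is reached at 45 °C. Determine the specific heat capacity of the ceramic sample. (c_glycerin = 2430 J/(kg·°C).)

c ≈ 245 J/(kg·°C)

Let T be the final temperature. ΣQ_i = 0:
0.296·c·(45 − 311) + 0.401·2430·(45 − 25.2) = 0
-78.74 c = -19294
c = -19294/-78.74 ≈ 245 J/(kg·°C)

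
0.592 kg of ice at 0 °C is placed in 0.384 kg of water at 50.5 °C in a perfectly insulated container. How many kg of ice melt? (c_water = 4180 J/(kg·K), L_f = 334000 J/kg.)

m_melted ≈ 0.243 kg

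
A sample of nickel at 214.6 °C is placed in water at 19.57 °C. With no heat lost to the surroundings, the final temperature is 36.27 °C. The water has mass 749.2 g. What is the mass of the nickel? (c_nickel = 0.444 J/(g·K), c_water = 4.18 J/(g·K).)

|Q_nickel| = |Q_water|:
m·0.444·(214.6 − 36.27) = 749.2·4.18·(36.27 − 19.57)
79.18 m = 52299  ⇒  m ≈ 660.5 g

m ≈ 661 g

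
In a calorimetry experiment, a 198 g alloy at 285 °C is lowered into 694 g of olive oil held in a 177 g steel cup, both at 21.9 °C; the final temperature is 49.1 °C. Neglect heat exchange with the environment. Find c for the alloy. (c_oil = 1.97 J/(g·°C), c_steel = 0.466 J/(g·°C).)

Heat gained plus heat lost sum to zero:
198×c×(49.1 − 285) + 694×1.97×(49.1 − 21.9) + 177×0.466×(49.1 − 21.9) = 0
-46708 c = -39431
c = -39431/-46708 ≈ 0.8442 J/(g·°C)

c ≈ 0.844 J/(g·°C)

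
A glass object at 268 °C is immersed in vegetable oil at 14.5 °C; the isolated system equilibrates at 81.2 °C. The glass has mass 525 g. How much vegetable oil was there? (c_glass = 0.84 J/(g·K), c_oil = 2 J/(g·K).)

|Q_glass| = |Q_oil|:
525·0.84·(268 − 81.2) = m·2·(81.2 − 14.5)
133.4 m = 82379  ⇒  m ≈ 617.5 g

m ≈ 618 g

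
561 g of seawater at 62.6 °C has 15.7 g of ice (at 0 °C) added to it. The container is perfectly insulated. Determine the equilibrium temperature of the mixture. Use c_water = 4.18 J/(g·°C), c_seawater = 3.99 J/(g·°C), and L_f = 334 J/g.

T_f ≈ 58.5 °C

Setting the total heat transfer to zero:
melt ice: 15.7·334 = 5243.8; meltwater 0→T: 15.7·4.18·T = 65.63 T; seawater: 2238.4(T − 62.6)
2304 T = 140123 − 5243.8 = 134879
T ≈ 58.54 °C (positive, so assuming full melt was valid).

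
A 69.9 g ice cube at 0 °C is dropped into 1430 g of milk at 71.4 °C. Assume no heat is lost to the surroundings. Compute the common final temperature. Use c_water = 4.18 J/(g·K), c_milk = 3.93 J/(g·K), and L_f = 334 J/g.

T_f ≈ 63.9 °C

Heat gained plus heat lost sum to zero:
melt ice: 69.9×334 = 23347
  warm the meltwater: 292.18 T
  milk: 5619.9(T − 71.4)
5912.1 T = 401261 − 23347 = 377914
T ≈ 63.92 °C. Since T > 0 °C, the all-ice-melts assumption holds.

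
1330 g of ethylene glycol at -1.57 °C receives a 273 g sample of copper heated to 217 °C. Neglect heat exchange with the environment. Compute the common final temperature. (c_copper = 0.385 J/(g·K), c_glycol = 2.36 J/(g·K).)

T_f = Σ m_i c_i T_i / Σ m_i c_i:
T_f = (105.11*217 + 3138.8*(-1.57)) / (105.11 + 3138.8)
    = 17880 / 3243.9 ≈ 5.51 °C

T_f ≈ 5.5 °C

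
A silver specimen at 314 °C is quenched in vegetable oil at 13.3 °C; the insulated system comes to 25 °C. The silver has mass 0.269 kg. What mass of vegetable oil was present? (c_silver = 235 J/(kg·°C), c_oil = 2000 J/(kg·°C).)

Heat gained plus heat lost sum to zero:
0.269·235·(25 − 314) + m·2000·(25 − 13.3) = 0
23400 m = 18269
m = 18269/23400 ≈ 0.7807 kg

m ≈ 0.781 kg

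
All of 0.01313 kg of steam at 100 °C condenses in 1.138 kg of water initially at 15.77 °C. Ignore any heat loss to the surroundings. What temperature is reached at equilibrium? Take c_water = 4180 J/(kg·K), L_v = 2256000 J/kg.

T_f ≈ 22.9 °C

Sum of m c ΔT and latent-heat terms is zero:
steam→water at 100 °C releases m L_v = 0.01313·2256000 = 29621
  condensed water 100 °C→T: 54.88(T − 100)
  original water: 4756.8(T − 15.77)
4811.7 T = 29621 + 5488.3 + 75015 = 110125
T ≈ 22.89 °C, under the boiling point, so the assumption holds.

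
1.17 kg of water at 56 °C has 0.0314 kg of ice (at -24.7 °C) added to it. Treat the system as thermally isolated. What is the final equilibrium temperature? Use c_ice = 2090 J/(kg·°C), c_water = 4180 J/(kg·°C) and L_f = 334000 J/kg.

Sum of m c ΔT and latent-heat terms is zero:
ice -24.7→0 °C: 0.0314×2090×24.7 = 1621; latent heat to melt: 0.0314×334000 = 10488; warm the meltwater: 131.25 T; water cools: 1.17×4180×(T − 56) = 4890.6(T − 56)
5021.9 T = 273874 − 12109 = 261765
T ≈ 52.13 °C. Since T > 0 °C, the all-ice-melts assumption holds.

T_f ≈ 52.1 °C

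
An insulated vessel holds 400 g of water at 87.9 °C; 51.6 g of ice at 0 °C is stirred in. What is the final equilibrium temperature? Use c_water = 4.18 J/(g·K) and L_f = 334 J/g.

Taking heat into each body as positive, Σ m c ΔT = 0:
fusion: m_ice L_f = 51.6×334 = 17234
  meltwater 0→T: 51.6×4.18×T = 215.69 T
  water cools: 400×4.18×(T − 87.9) = 1672(T − 87.9)
1887.7 T = 146969 − 17234 = 129734
T ≈ 68.73 °C — above 0 °C, consistent with complete melting.

T_f ≈ 68.7 °C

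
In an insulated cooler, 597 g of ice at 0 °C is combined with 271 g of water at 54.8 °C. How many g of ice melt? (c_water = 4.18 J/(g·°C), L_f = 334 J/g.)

m_melted ≈ 186 g

Water can give up m c ΔT = 271·4.18·54.8 = 62076 J before reaching 0 °C.
Fully melting the ice requires m_ice L_f = 597·334 = 199398 J.
That's not enough to melt it all — equilibrium is at 0 °C with ice remaining.
m_melt = 62076 / L_f = 185.9 g.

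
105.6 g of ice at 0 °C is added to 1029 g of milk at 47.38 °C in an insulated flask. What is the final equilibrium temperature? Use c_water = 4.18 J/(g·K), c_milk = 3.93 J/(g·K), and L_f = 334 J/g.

T_f ≈ 34.9 °C

Setting the total heat transfer to zero:
latent heat to melt: 105.6×334 = 35270
  meltwater 0→T: 105.6×4.18×T = 441.41 T
  milk: 4044(T − 47.38)
4485.4 T = 191603 − 35270 = 156333
T ≈ 34.85 °C (positive, so assuming full melt was valid).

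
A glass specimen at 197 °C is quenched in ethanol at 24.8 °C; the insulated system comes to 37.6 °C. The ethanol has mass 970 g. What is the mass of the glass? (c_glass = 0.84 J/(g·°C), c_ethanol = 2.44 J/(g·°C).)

m ≈ 226 g

Energy conservation, ΣQ = 0:
m·0.84·(37.6 − 197) + 970·2.44·(37.6 − 24.8) = 0
-133.9 m = -30295
m = -30295/-133.9 ≈ 226.3 g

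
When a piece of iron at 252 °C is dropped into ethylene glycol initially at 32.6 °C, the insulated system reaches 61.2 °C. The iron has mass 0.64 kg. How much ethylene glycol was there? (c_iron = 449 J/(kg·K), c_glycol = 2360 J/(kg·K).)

|Q_iron| = |Q_glycol|:
0.64·449·(252 − 61.2) = m·2360·(61.2 − 32.6)
67496 m = 54828  ⇒  m ≈ 0.8123 kg

m ≈ 0.812 kg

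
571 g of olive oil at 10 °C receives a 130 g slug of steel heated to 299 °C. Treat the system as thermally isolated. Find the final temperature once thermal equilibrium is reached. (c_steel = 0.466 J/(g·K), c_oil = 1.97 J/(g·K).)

Conservation of energy gives ΣQ = 0:
130*0.466*(T − 299) + 571*1.97*(T − 10) = 0
1185.4 T = 29362
T ≈ 24.77 °C

T_f ≈ 24.8 °C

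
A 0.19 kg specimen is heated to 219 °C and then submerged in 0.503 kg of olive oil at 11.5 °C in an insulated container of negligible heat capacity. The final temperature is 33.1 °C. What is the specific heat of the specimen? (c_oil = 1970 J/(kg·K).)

c ≈ 606 J/(kg·K)

m_s c (T_s − T_f) = m_oil c_oil (T_f − T_0):
0.19×c×(219 − 33.1) = 0.503×1970×(33.1 − 11.5)
35.32 c = 21404  ⇒  c ≈ 606 J/(kg·K)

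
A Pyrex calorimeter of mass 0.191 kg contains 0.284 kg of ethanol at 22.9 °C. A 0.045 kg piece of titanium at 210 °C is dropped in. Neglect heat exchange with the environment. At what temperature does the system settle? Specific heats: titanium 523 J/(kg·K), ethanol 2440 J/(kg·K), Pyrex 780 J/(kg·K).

T_f ≈ 28.0 °C

With ΣQ=0 the equilibrium temperature is the m·c-weighted mean:
T_f = (23.54×210 + 692.96×22.9 + 148.98×22.9) / (23.54 + 692.96 + 148.98)
    = 24223 / 865.47 ≈ 27.99 °C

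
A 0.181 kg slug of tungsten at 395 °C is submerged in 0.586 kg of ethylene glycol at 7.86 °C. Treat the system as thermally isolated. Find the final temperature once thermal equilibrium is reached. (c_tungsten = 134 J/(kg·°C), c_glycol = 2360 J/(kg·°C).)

Net heat exchanged in the isolated system is zero:
0.181·134·(T − 395) + 0.586·2360·(T − 7.86) = 0
1407.2 T = 20450
T = 20450/1407.2 ≈ 14.53 °C

T_f ≈ 14.5 °C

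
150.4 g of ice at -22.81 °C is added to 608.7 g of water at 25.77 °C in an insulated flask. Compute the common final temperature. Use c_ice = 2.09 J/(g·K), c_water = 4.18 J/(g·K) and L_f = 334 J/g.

T_f ≈ 2.6 °C

Energy conservation, ΣQ = 0:
ice -22.81→0 °C: 150.4·2.09·22.81 = 7170; fusion: m_ice L_f = 150.4·334 = 50234; meltwater 0→T: 150.4·4.18·T = 628.67 T; water: 2544.4(T − 25.77)
3173 T = 65568 − 57404 = 8164.7
T ≈ 2.57 °C (positive, so assuming full melt was valid).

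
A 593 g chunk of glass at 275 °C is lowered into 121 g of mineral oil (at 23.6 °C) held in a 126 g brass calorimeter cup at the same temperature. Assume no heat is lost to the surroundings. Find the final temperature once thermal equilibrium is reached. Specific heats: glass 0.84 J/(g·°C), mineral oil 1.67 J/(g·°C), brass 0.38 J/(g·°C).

Net heat exchanged in the isolated system is zero:
593·0.84·(T − 275) + 121·1.67·(T − 23.6) + 126·0.38·(T − 23.6) = 0
(498.12 + 202.07 + 47.88) T = 498.12·275 + 202.07·23.6 + 47.88·23.6
T = 142882 / 748.07 = 191 °C

T_f ≈ 191.0 °C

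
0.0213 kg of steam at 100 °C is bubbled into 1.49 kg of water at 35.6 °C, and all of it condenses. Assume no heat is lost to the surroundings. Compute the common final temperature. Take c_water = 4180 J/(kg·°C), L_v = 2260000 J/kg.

Setting the total heat transfer to zero:
condense steam: −0.0213·2260000 = −48138; condensate cools 100→T: 0.0213·4180·(T − 100) = 89.03(T − 100); original water: 6228.2(T − 35.6)
6317.2 T = 48138 + 8903.4 + 221724 = 278765
T ≈ 44.13 °C, under the boiling point, so the assumption holds.

T_f ≈ 44.1 °C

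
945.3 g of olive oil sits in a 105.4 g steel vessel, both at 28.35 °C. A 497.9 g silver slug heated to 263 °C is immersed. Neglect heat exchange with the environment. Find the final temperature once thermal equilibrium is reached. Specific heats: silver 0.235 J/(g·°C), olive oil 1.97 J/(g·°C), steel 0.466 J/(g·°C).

Taking heat into each body as positive, Σ m c ΔT = 0:
497.9×0.235×(T − 263) + 945.3×1.97×(T − 28.35) + 105.4×0.466×(T − 28.35) = 0
117.01(T − 263) + 1862.2(T − 28.35) + 49.12(T − 28.35) = 0
2028.4 T = 84960
T = 84960 / 2028.4 = 41.9 °C

T_f ≈ 41.9 °C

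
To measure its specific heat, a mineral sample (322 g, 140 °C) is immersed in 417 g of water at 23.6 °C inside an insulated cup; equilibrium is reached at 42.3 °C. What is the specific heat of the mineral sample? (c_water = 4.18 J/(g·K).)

Heat gained plus heat lost sum to zero:
322·c·(42.3 − 140) + 417·4.18·(42.3 − 23.6) = 0
-31459 c = -32595
c = -32595/-31459 ≈ 1.036 J/(g·K)

c ≈ 1.04 J/(g·K)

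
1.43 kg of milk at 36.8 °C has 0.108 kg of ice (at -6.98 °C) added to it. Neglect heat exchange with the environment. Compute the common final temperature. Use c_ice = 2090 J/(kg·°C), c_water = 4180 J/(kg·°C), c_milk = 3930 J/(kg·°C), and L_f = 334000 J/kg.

T_f ≈ 27.9 °C

Sum of m c ΔT and latent-heat terms is zero:
ice -6.98→0 °C: 0.108×2090×6.98 = 1575.5
  melt ice: 0.108×334000 = 36072
  warm the meltwater: 451.44 T
  milk cools: 1.43×3930×(T − 36.8) = 5619.9(T − 36.8)
6071.3 T = 206812 − 37648 = 169165
T ≈ 27.86 °C (positive, so assuming full melt was valid).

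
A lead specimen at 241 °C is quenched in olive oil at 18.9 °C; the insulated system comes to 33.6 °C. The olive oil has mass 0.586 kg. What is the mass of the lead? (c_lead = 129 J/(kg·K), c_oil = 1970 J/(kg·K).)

Taking heat into each body as positive, Σ m c ΔT = 0:
m·129·(33.6 − 241) + 0.586·1970·(33.6 − 18.9) = 0
-26755 m = -16970
m = -16970/-26755 ≈ 0.6343 kg

m ≈ 0.634 kg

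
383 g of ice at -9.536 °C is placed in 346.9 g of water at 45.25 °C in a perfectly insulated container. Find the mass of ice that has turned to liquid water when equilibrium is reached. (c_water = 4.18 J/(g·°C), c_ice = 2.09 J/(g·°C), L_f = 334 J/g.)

m_melted ≈ 174 g

Cooling the water to 0 °C releases 346.9×4.18×45.25 = 65614 J.
Of that, 383×2.09×9.536 = 7633.3 J goes to bring the ice to 0 °C, leaving 57981 J.
To melt every bit of ice: 383×334 = 127922 J.
Since 57981 < 127922 J, not all the ice melts; equilibrium is at 0 °C.
Mass melted = 57981/334 ≈ 173.6 g.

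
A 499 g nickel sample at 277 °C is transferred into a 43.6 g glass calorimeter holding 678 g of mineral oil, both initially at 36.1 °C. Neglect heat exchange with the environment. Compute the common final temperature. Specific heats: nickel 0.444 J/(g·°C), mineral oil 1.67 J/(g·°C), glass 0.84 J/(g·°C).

T_f ≈ 74.5 °C

Heat gained plus heat lost sum to zero:
499·0.444·(T − 277) + 678·1.67·(T − 36.1) + 43.6·0.84·(T − 36.1) = 0
221.56(T − 277) + 1132.3(T − 36.1) + 36.62(T − 36.1) = 0
(221.56 + 1132.3 + 36.62) T = 221.56·277 + 1132.3·36.1 + 36.62·36.1
T = 103568/1390.4 ≈ 74.49 °C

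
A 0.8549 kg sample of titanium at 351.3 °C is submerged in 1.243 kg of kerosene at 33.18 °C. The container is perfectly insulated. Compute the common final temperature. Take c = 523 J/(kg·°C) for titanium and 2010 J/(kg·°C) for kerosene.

T_f ≈ 81.5 °C

Let T be the final temperature. ΣQ_i = 0:
0.8549×523×(T − 351.3) + 1.243×2010×(T − 33.18) = 0
447.11(T − 351.3) + 2498.4(T − 33.18) = 0
2945.5 T = 239969
T ≈ 81.47 °C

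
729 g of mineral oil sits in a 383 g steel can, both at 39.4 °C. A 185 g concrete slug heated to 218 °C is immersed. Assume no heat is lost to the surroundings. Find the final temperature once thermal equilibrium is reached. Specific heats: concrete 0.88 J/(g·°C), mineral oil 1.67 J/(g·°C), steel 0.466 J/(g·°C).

T_f ≈ 58.1 °C

Heat gained plus heat lost sum to zero:
185×0.88×(T − 218) + 729×1.67×(T − 39.4) + 383×0.466×(T − 39.4) = 0
162.8(T − 218) + 1217.4(T − 39.4) + 178.48(T − 39.4) = 0
1558.7 T = 90489
T ≈ 58.05 °C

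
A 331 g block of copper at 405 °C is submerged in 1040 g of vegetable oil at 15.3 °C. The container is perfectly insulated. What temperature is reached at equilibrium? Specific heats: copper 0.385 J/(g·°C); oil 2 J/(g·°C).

Energy conservation, ΣQ = 0:
331×0.385×(T − 405) + 1040×2×(T − 15.3) = 0
127.44(T − 405) + 2080(T − 15.3) = 0
2207.4 T = 83435
T = 83435/2207.4 ≈ 37.80 °C

T_f ≈ 37.8 °C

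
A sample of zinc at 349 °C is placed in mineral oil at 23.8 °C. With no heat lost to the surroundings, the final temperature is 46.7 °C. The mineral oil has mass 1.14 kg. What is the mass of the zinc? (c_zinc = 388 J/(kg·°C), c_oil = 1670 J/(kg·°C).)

Heat lost by the zinc = heat gained by the oil:
m·388·(349 − 46.7) = 1.14·1670·(46.7 − 23.8)
117292 m = 43597  ⇒  m ≈ 0.3717 kg

m ≈ 0.372 kg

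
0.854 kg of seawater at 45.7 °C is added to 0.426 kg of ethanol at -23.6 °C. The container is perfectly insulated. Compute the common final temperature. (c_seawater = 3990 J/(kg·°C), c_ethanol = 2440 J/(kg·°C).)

T_f ≈ 29.5 °C

Taking heat into each body as positive, Σ m c ΔT = 0:
0.854×3990×(T − 45.7) + 0.426×2440×(T − (-23.6)) = 0
3407.5(T − 45.7) + 1039.4(T − (-23.6)) = 0
(3407.5 + 1039.4) T = 3407.5×45.7 + 1039.4×(-23.6)
T = 131190 / 4446.9 = 29.5 °C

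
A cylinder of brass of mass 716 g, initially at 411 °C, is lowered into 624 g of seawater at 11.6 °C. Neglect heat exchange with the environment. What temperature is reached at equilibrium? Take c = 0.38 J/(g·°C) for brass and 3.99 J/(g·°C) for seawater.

T_f ≈ 50.9 °C

Let T be the final temperature. ΣQ_i = 0:
716*0.38*(T − 411) + 624*3.99*(T − 11.6) = 0
272.08(T − 411) + 2489.8(T − 11.6) = 0
(272.08 + 2489.8) T = 272.08*411 + 2489.8*11.6
T = 140706/2761.8 ≈ 50.95 °C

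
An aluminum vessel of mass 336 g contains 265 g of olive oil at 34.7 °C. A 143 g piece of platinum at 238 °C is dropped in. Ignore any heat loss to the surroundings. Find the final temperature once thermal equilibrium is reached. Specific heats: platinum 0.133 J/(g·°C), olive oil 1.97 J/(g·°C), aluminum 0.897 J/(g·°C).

T_f ≈ 39.3 °C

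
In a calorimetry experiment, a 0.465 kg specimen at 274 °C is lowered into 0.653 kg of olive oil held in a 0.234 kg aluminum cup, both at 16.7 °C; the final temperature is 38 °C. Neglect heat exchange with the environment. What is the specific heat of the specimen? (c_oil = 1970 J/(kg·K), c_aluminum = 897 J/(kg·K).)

c ≈ 290 J/(kg·K)

Taking heat into each body as positive, Σ m c ΔT = 0:
0.465·c·(38 − 274) + 0.653·1970·(38 − 16.7) + 0.234·897·(38 − 16.7) = 0
-109.74 c = -31871
c = -31871/-109.74 ≈ 290.4 J/(kg·K)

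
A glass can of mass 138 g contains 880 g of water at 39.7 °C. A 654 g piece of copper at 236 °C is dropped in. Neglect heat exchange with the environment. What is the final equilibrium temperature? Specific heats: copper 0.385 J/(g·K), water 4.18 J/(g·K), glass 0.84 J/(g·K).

Net heat exchanged in the isolated system is zero:
654·0.385·(T − 236) + 880·4.18·(T − 39.7) + 138·0.84·(T − 39.7) = 0
251.79(T − 236) + 3678.4(T − 39.7) + 115.92(T − 39.7) = 0
4046.1 T = 210057
T = 210057 / 4046.1 = 51.9 °C

T_f ≈ 51.9 °C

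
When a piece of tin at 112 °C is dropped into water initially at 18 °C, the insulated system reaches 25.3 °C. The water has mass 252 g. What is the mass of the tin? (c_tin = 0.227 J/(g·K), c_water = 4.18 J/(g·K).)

m ≈ 391 g

|Q_tin| = |Q_water|:
m·0.227·(112 − 25.3) = 252·4.18·(25.3 − 18)
19.68 m = 7689.5  ⇒  m ≈ 390.7 g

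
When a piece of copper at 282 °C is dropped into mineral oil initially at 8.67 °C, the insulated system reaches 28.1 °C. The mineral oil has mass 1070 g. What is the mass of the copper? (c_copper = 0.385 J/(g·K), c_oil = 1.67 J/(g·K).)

m ≈ 355 g

|Q_copper| = |Q_oil|:
m·0.385·(282 − 28.1) = 1070·1.67·(28.1 − 8.67)
97.75 m = 34719  ⇒  m ≈ 355.2 g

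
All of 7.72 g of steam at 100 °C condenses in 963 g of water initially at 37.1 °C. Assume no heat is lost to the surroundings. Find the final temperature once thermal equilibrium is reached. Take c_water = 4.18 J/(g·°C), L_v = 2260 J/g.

T_f ≈ 41.9 °C

Energy balance with sensible and latent terms:
steam→water at 100 °C releases m L_v = 7.72·2260 = 17447; condensate cools 100→T: 7.72·4.18·(T − 100) = 32.27(T − 100); water warms: 963·4.18·(T − 37.1) = 4025.3(T − 37.1)
4057.6 T = 17447 + 3227 + 149340 = 170014
T ≈ 41.90 °C — below 100 °C, confirming all the steam condensed.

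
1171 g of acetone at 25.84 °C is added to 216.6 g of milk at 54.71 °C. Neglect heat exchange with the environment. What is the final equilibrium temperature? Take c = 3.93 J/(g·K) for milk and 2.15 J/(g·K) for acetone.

T_f ≈ 33.1 °C

With ΣQ=0 the equilibrium temperature is the m·c-weighted mean:
T_f = (851.24·54.71 + 2517.7·25.84) / (851.24 + 2517.7)
    = 111627 / 3368.9 ≈ 33.13 °C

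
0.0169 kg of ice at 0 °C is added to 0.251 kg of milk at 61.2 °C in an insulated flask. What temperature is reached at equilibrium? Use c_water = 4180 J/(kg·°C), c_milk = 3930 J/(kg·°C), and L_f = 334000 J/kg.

T_f ≈ 51.8 °C

Energy conservation, ΣQ = 0:
latent heat to melt: 0.0169·334000 = 5644.6
  warm the meltwater: 70.64 T
  milk cools: 0.251·3930·(T − 61.2) = 986.43(T − 61.2)
1057.1 T = 60370 − 5644.6 = 54725
T ≈ 51.77 °C. Since T > 0 °C, the all-ice-melts assumption holds.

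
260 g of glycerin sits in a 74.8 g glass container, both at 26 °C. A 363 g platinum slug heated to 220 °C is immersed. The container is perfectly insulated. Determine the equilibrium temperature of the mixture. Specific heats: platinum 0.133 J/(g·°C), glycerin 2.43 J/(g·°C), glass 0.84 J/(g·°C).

T_f ≈ 38.6 °C

T_f is the heat-capacity-weighted average of the initial temperatures:
T_f = (48.28×220 + 631.8×26 + 62.83×26) / (48.28 + 631.8 + 62.83)
    = 28682 / 742.91 ≈ 38.61 °C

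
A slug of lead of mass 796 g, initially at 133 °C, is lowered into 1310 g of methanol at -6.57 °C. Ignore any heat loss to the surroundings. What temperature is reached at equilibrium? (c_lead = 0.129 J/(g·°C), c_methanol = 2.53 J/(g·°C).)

Let T be the final temperature. ΣQ_i = 0:
796*0.129*(T − 133) + 1310*2.53*(T − (-6.57)) = 0
(102.68 + 3314.3) T = 102.68*133 + 3314.3*(-6.57)
T = -8118 / 3417 = -2.38 °C

T_f ≈ -2.4 °C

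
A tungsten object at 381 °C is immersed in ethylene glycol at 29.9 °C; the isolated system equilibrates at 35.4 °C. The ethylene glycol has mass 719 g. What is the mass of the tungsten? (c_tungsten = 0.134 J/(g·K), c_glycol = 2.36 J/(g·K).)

m ≈ 202 g

Net heat exchanged in the isolated system is zero:
m·0.134·(35.4 − 381) + 719·2.36·(35.4 − 29.9) = 0
-46.31 m = -9332.6
m = -9332.6/-46.31 ≈ 201.5 g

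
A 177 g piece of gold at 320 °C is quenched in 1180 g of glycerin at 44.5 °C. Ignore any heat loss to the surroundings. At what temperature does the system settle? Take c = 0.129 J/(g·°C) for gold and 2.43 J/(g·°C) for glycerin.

With ΣQ=0 the equilibrium temperature is the m·c-weighted mean:
T_f = (22.83*320 + 2867.4*44.5) / (22.83 + 2867.4)
    = 134906 / 2890.2 ≈ 46.68 °C

T_f ≈ 46.7 °C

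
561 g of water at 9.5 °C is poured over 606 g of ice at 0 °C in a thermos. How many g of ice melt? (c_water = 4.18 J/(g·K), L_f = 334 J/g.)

Water can give up m c ΔT = 561·4.18·9.5 = 22277 J before reaching 0 °C.
Melting all 606 g of ice would need 606·334 = 202404 J.
That's not enough to melt it all — equilibrium is at 0 °C with ice remaining.
m_melted·334 = 22277  ⇒  m_melted ≈ 66.7 g.

m_melted ≈ 66.7 g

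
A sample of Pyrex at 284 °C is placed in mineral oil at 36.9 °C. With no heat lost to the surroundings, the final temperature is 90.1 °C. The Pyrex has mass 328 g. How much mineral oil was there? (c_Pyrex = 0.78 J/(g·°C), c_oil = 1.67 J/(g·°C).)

m ≈ 558 g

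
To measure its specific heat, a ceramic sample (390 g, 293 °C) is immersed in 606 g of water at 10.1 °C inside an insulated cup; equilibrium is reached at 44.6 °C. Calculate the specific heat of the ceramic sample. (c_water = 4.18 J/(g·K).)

c ≈ 0.902 J/(g·K)

Heat gained plus heat lost sum to zero:
390×c×(44.6 − 293) + 606×4.18×(44.6 − 10.1) = 0
-96876 c = -87391
c = -87391/-96876 ≈ 0.9021 J/(g·K)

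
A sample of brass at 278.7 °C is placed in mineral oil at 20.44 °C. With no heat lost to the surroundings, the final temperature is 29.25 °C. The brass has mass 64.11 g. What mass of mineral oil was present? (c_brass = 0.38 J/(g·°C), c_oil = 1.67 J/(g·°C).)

Heat gained plus heat lost sum to zero:
64.11×0.38×(29.25 − 278.7) + m×1.67×(29.25 − 20.44) = 0
14.71 m = 6077.1
m = 6077.1/14.71 ≈ 413 g

m ≈ 413 g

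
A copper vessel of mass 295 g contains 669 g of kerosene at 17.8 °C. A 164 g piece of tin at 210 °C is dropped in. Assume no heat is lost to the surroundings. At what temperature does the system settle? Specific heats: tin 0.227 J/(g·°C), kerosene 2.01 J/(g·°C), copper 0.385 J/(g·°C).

Conservation of energy gives ΣQ = 0:
164*0.227*(T − 210) + 669*2.01*(T − 17.8) + 295*0.385*(T − 17.8) = 0
37.23(T − 210) + 1344.7(T − 17.8) + 113.58(T − 17.8) = 0
1495.5 T = 33775
T = 33775/1495.5 ≈ 22.58 °C

T_f ≈ 22.6 °C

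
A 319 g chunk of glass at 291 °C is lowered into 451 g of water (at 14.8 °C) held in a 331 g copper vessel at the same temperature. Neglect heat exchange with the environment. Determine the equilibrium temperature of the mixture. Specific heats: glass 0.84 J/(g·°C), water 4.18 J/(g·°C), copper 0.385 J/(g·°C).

T_f ≈ 47.3 °C

Heat gained plus heat lost sum to zero:
319×0.84×(T − 291) + 451×4.18×(T − 14.8) + 331×0.385×(T − 14.8) = 0
267.96(T − 291) + 1885.2(T − 14.8) + 127.44(T − 14.8) = 0
(267.96 + 1885.2 + 127.44) T = 267.96×291 + 1885.2×14.8 + 127.44×14.8
T = 107763/2280.6 ≈ 47.25 °C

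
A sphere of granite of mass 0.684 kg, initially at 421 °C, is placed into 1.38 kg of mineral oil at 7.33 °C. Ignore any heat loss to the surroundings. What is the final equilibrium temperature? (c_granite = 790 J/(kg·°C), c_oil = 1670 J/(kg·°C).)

Set heat shed by the hot body equal to heat absorbed by the cold body:
0.684*790*(421 − T) = 1.38*1670*(T − 7.33)
540.36(421 − T) = 2304.6(T − 7.33)
2845 T = 244384  ⇒  T ≈ 85.90 °C

T_f ≈ 85.9 °C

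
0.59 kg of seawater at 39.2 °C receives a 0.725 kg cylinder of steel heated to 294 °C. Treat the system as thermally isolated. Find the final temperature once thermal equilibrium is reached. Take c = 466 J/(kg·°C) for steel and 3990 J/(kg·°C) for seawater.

Net heat exchanged in the isolated system is zero:
0.725×466×(T − 294) + 0.59×3990×(T − 39.2) = 0
337.85(T − 294) + 2354.1(T − 39.2) = 0
2691.9 T = 191609
T = 191609/2691.9 ≈ 71.18 °C

T_f ≈ 71.2 °C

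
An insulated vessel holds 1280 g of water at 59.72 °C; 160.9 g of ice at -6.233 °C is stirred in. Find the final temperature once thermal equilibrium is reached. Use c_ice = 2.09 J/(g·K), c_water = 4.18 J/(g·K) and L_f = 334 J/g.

Energy balance with sensible and latent terms:
ice -6.233→0 °C: 160.9×2.09×6.233 = 2096; melt ice: 160.9×334 = 53741; warm the meltwater: 672.56 T; water: 5350.4(T − 59.72)
6023 T = 319526 − 55837 = 263689
T ≈ 43.78 °C (positive, so assuming full melt was valid).

T_f ≈ 43.8 °C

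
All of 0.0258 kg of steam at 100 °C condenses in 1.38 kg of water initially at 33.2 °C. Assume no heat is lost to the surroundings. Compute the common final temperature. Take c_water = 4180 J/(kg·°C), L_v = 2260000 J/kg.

T_f ≈ 44.3 °C

Setting the total heat transfer to zero:
steam→water at 100 °C releases m L_v = 0.0258×2260000 = 58308; condensed water 100 °C→T: 107.84(T − 100); water warms: 1.38×4180×(T − 33.2) = 5768.4(T − 33.2)
5876.2 T = 58308 + 10784 + 191511 = 260603
T ≈ 44.35 °C (< 100 °C, so full condensation is consistent).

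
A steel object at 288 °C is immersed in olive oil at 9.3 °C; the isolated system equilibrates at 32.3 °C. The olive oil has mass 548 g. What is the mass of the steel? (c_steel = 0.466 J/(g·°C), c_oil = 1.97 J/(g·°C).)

|Q_steel| = |Q_oil|:
m×0.466×(288 − 32.3) = 548×1.97×(32.3 − 9.3)
119.16 m = 24830  ⇒  m ≈ 208.4 g

m ≈ 208 g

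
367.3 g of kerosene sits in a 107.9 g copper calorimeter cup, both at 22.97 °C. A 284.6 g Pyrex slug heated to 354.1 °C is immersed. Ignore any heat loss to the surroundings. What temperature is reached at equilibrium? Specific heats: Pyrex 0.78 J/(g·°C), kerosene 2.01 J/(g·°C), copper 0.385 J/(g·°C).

T_f = Σ m_i c_i T_i / Σ m_i c_i:
T_f = (221.99·354.1 + 738.27·22.97 + 41.54·22.97) / (221.99 + 738.27 + 41.54)
    = 96518 / 1001.8 ≈ 96.34 °C

T_f ≈ 96.3 °C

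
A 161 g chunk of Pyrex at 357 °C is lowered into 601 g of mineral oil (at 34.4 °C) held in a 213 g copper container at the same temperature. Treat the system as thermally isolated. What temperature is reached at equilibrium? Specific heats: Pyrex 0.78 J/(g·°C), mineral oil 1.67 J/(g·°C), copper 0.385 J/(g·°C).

T_f ≈ 67.8 °C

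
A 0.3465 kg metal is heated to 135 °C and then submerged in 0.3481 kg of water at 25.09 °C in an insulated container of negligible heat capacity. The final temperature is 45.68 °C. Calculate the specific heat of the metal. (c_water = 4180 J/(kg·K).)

Taking heat into each body as positive, Σ m c ΔT = 0:
0.3465·c·(45.68 − 135) + 0.3481·4180·(45.68 − 25.09) = 0
-30.95 c = -29960
c = -29960/-30.95 ≈ 968 J/(kg·K)

c ≈ 968 J/(kg·K)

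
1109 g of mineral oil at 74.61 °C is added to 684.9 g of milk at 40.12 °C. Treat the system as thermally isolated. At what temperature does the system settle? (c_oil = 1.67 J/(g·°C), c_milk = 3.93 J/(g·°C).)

T_f ≈ 54.2 °C

With ΣQ=0 the equilibrium temperature is the m·c-weighted mean:
T_f = (1852·74.61 + 2691.7·40.12) / (1852 + 2691.7)
    = 246169 / 4543.7 ≈ 54.18 °C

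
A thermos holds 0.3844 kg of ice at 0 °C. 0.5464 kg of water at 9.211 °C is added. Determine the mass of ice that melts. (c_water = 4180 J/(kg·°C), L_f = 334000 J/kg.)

m_melted ≈ 0.063 kg

Water can give up m c ΔT = 0.5464×4180×9.211 = 21037 J before reaching 0 °C.
Fully melting the ice requires m_ice L_f = 0.3844×334000 = 128390 J.
21037 J < 128390 J, so only part of the ice melts and the system sits at 0 °C.
m_melt = 21037 / L_f = 0.06299 kg.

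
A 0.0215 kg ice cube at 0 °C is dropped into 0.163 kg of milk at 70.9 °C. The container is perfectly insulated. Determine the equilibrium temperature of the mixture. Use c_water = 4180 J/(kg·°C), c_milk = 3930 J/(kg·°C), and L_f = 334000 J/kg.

T_f ≈ 52.3 °C

Energy balance with sensible and latent terms:
melt ice: 0.0215·334000 = 7181
  meltwater 0→T: 0.0215·4180·T = 89.87 T
  milk cools: 0.163·3930·(T − 70.9) = 640.59(T − 70.9)
730.46 T = 45418 − 7181 = 38237
T ≈ 52.35 °C — above 0 °C, consistent with complete melting.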